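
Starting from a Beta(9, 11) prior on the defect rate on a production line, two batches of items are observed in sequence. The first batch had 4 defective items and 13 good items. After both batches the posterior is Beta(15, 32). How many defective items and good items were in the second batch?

2 defective items and 8 good items

Sequential conjugate updates are equivalent to a single update on the pooled data, so total successes = posterior α − prior α and total failures = posterior β − prior β.
Total across both batches: 15−9=6 defective items, 32−11=21 good items.
Subtract the first batch: 6−4=2 defective items and 21−13=8 good items.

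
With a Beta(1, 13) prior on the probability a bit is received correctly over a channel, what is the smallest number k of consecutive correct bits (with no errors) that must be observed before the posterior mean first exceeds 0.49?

After k correct bits and 0 errors the posterior is Beta(1+k, 13), with mean (1+k)/(1+13+k).
Set (1+k)/(14+k) > 0.49 and solve: k > (0.49·14 − 1)/(1 − 0.49) = 11.490.
The smallest integer exceeding 11.490 is 12.

k = 12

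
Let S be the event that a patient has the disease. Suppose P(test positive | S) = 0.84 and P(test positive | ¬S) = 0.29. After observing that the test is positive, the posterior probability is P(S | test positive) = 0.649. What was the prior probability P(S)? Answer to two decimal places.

Bayes' rule in odds form gives O(S|E) = O(S)·[P(E|S)/P(E|¬S)], hence O(S) = O(S|E)/LR.
Posterior odds = 0.649/(1−0.649) = 1.8490. LR = 0.84/0.29 = 2.8966.
Prior odds = 1.8490/2.8966 = 0.6383, so P(S) = 0.6383/(1+0.6383) ≈ 0.39.

P(S) = 0.39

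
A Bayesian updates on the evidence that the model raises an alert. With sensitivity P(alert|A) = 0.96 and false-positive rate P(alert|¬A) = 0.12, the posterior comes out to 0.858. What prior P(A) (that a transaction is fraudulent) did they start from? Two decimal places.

P(A) = 0.43

Bayes' rule in odds form gives O(A|E) = O(A)·[P(E|A)/P(E|¬A)], hence O(A) = O(A|E)/LR.
Posterior odds = 0.858/(1−0.858) = 6.0423. LR = 0.96/0.12 = 8.0000.
Prior odds = 6.0423/8.0000 = 0.7553, so P(A) = 0.7553/(1+0.7553) ≈ 0.43.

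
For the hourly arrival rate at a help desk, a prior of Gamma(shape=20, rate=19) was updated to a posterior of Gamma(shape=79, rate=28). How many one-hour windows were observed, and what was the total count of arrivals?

n = 9 one-hour windows with total 59 arrivals

A Gamma(α, β) prior (rate parametrization) on a Poisson rate with n observations summing to S gives posterior Gamma(α+S, β+n).
Matching: Σxᵢ = 79 − 20 = 59 and n = 28 − 19 = 9.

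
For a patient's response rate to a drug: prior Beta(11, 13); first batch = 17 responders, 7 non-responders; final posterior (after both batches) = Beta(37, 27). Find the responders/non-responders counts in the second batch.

9 responders and 7 non-responders

Because Beta–binomial updating is additive in the counts, the combined data contributed (α_post−α_prior, β_post−β_prior) successes and failures.
Total across both batches: 37−11=26 responders, 27−13=14 non-responders.
Subtract the first batch: 26−17=9 responders and 14−7=7 non-responders.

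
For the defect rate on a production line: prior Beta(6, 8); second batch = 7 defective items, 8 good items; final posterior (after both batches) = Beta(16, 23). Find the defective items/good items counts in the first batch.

Sequential conjugate updates are equivalent to a single update on the pooled data, so total successes = posterior α − prior α and total failures = posterior β − prior β.
Total across both batches: 16−6=10 defective items, 23−8=15 good items.
Subtract the second batch: 10−7=3 defective items and 15−8=7 good items.

3 defective items and 7 good items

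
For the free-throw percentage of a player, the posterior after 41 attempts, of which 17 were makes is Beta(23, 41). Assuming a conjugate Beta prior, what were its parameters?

Beta(6, 17)

A Beta(α, β) prior with s successes and f failures in binomial data gives a Beta(α+s, β+f) posterior.
So α = 23 − 17 = 6 and β = 41 − 24 = 17.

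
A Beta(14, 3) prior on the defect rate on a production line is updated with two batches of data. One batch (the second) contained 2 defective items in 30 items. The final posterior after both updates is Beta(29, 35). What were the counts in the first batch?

13 defective items and 4 good items

Sequential conjugate updates are equivalent to a single update on the pooled data, so total successes = posterior α − prior α and total failures = posterior β − prior β.
Total across both batches: 29−14=15 defective items, 35−3=32 good items.
Subtract the second batch: 15−2=13 defective items and 32−28=4 good items.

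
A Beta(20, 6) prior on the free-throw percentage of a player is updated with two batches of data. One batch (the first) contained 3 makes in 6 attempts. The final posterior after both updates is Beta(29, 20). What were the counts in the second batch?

6 makes and 11 misses

Sequential conjugate updates are equivalent to a single update on the pooled data, so total successes = posterior α − prior α and total failures = posterior β − prior β.
Total across both batches: 29−20=9 makes, 20−6=14 misses.
Subtract the first batch: 9−3=6 makes and 14−3=11 misses.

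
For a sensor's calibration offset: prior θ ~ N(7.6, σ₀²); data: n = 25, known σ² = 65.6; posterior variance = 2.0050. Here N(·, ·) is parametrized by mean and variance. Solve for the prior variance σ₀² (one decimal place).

σ₀² = 8.5

Posterior precision equals prior precision plus data precision: 1/σ_n² = 1/σ₀² + n/σ².
So 1/σ₀² = 1/2.0050 − 25/65.6 = 0.498753 − 0.381098 = 0.117655.
Hence σ₀² = 1/0.117655 ≈ 8.5.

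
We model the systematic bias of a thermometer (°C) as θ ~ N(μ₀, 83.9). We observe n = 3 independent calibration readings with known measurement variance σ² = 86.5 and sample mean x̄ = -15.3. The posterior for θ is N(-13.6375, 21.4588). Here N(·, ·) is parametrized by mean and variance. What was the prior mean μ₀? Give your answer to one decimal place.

The posterior mean is a precision-weighted average: μ_n = (τ₀μ₀ + τ_data·x̄)/(τ₀+τ_data), with τ₀=1/σ₀² and τ_data=n/σ².
Here τ₀ = 1/83.9 = 0.011919 and τ_data = 3/86.5 = 0.034682, so τ_n = 0.046601.
Rearranging for μ₀: μ₀ = (μ_n·τ_n − τ_data·x̄)/τ₀ = (-13.6375·0.046601 − 0.034682·-15.3) / 0.011919 = -0.104887/0.011919 ≈ -8.8.

μ₀ = -8.8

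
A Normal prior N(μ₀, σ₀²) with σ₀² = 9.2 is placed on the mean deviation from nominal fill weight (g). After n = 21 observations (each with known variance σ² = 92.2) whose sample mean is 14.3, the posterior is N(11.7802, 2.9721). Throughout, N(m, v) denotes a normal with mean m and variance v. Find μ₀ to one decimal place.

μ₀ = 6.5

The posterior mean is a precision-weighted average: μ_n = (τ₀μ₀ + τ_data·x̄)/(τ₀+τ_data), with τ₀=1/σ₀² and τ_data=n/σ².
Here τ₀ = 1/9.2 = 0.108696 and τ_data = 21/92.2 = 0.227766, so τ_n = 0.336462.
Rearranging for μ₀: μ₀ = (μ_n·τ_n − τ_data·x̄)/τ₀ = (11.7802·0.336462 − 0.227766·14.3) / 0.108696 = 0.706536/0.108696 ≈ 6.5.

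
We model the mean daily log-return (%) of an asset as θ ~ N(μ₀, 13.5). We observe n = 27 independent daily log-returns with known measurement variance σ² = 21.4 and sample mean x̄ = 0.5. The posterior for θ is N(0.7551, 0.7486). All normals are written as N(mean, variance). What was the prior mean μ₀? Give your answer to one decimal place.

μ₀ = 5.1

With known observation variance, the Normal–Normal posterior has precision τ_n = τ₀ + n/σ² and mean μ_n = (τ₀μ₀ + (n/σ²)x̄)/τ_n.
Here τ₀ = 1/13.5 = 0.074074 and τ_data = 27/21.4 = 1.261682, so τ_n = 1.335756.
Rearranging for μ₀: μ₀ = (μ_n·τ_n − τ_data·x̄)/τ₀ = (0.7551·1.335756 − 1.261682·0.5) / 0.074074 = 0.377788/0.074074 ≈ 5.1.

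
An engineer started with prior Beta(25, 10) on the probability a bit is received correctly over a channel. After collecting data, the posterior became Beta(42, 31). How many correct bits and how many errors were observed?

17 correct bits and 21 errors

Beta is conjugate to the binomial likelihood: posterior = Beta(a+s, b+f).
Match parameters: s=42−25=17, f=31−10=21.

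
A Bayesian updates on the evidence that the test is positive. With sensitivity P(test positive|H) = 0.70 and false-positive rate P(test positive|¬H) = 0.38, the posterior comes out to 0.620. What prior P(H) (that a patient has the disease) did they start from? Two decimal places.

P(H) = 0.47

In odds form, posterior odds = prior odds × likelihood ratio, so prior odds = posterior odds ÷ LR.
Posterior odds = 0.620/(1−0.620) = 1.6316. LR = 0.70/0.38 = 1.8421.
Prior odds = 1.6316/1.8421 = 0.8857, so P(H) = 0.8857/(1+0.8857) ≈ 0.47.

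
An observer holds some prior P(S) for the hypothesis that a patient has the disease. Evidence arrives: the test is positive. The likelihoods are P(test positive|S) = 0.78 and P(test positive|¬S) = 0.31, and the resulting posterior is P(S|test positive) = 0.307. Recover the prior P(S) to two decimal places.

P(S) = 0.15

Bayes' rule in odds form gives O(S|E) = O(S)·[P(E|S)/P(E|¬S)], hence O(S) = O(S|E)/LR.
Posterior odds = 0.307/(1−0.307) = 0.4430. LR = 0.78/0.31 = 2.5161.
Prior odds = 0.4430/2.5161 = 0.1761, so P(S) = 0.1761/(1+0.1761) ≈ 0.15.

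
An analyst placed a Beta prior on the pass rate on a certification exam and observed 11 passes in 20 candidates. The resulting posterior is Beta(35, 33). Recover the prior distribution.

Beta is conjugate to the binomial likelihood: posterior = Beta(α+s, β+f).
Subtract the data counts: 35−11=24, 33−9=24.

Beta(24, 24)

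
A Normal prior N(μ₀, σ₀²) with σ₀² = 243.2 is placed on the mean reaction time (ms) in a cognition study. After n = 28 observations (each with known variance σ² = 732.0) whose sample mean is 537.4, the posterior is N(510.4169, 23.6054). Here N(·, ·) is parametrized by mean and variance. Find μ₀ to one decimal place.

μ₀ = 259.4

With known observation variance, the Normal–Normal posterior has precision τ_n = τ₀ + n/σ² and mean μ_n = (τ₀μ₀ + (n/σ²)x̄)/τ_n.
Here τ₀ = 1/243.2 = 0.004112 and τ_data = 28/732.0 = 0.038251, so τ_n = 0.042363.
Rearranging for μ₀: μ₀ = (μ_n·τ_n − τ_data·x̄)/τ₀ = (510.4169·0.042363 − 0.038251·537.4) / 0.004112 = 1.066704/0.004112 ≈ 259.4.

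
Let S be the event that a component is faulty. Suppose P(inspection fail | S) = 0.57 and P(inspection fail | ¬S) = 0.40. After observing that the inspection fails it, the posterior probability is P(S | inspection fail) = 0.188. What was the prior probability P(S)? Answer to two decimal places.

Bayes' rule in odds form gives O(S|E) = O(S)·[P(E|S)/P(E|¬S)], hence O(S) = O(S|E)/LR.
Posterior odds = 0.188/(1−0.188) = 0.2315. LR = 0.57/0.40 = 1.4250.
Prior odds = 0.2315/1.4250 = 0.1625, so P(S) = 0.1625/(1+0.1625) ≈ 0.14.

P(S) = 0.14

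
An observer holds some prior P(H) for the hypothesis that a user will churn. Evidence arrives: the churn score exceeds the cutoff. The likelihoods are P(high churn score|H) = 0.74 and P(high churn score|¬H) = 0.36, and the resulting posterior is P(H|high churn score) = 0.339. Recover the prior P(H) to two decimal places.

In odds form, posterior odds = prior odds × likelihood ratio, so prior odds = posterior odds ÷ LR.
Posterior odds = 0.339/(1−0.339) = 0.5129. LR = 0.74/0.36 = 2.0556.
Prior odds = 0.5129/2.0556 = 0.2495, so P(H) = 0.2495/(1+0.2495) ≈ 0.20.

P(H) = 0.20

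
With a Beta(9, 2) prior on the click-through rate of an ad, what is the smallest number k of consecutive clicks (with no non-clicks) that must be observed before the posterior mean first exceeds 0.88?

After k clicks and 0 non-clicks the posterior is Beta(9+k, 2), with mean (9+k)/(9+2+k).
Set (9+k)/(11+k) > 0.88 and solve: k > (0.88·11 − 9)/(1 − 0.88) = 5.667.
The smallest integer exceeding 5.667 is 6.

k = 6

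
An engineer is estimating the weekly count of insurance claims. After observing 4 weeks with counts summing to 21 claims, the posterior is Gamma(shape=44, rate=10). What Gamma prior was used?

A Gamma(α, β) prior (rate parametrization) on a Poisson rate with n observations summing to S gives posterior Gamma(α+S, β+n).
So α = 44 − 21 = 23 and β = 10 − 4 = 6.

Gamma(shape=23, rate=6)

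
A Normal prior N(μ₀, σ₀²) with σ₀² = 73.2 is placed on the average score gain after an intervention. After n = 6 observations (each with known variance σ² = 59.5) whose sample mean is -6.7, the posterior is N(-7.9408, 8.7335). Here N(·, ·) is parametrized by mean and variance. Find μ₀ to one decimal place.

μ₀ = -17.1

With known observation variance, the Normal–Normal posterior has precision τ_n = τ₀ + n/σ² and mean μ_n = (τ₀μ₀ + (n/σ²)x̄)/τ_n.
Here τ₀ = 1/73.2 = 0.013661 and τ_data = 6/59.5 = 0.100840, so τ_n = 0.114501.
Rearranging for μ₀: μ₀ = (μ_n·τ_n − τ_data·x̄)/τ₀ = (-7.9408·0.114501 − 0.100840·-6.7) / 0.013661 = -0.233602/0.013661 ≈ -17.1.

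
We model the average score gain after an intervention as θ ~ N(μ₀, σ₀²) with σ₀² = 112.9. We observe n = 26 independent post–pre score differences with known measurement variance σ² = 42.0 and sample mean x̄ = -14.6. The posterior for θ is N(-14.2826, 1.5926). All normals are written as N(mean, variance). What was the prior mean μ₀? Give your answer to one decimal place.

μ₀ = 7.9

The posterior mean is a precision-weighted average: μ_n = (τ₀μ₀ + τ_data·x̄)/(τ₀+τ_data), with τ₀=1/σ₀² and τ_data=n/σ².
Here τ₀ = 1/112.9 = 0.008857 and τ_data = 26/42.0 = 0.619048, so τ_n = 0.627905.
Rearranging for μ₀: μ₀ = (μ_n·τ_n − τ_data·x̄)/τ₀ = (-14.2826·0.627905 − 0.619048·-14.6) / 0.008857 = 0.069985/0.008857 ≈ 7.9.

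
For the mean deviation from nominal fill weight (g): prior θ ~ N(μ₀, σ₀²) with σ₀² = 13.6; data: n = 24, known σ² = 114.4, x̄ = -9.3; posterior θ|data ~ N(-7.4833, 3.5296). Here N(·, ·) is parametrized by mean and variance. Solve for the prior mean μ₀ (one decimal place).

μ₀ = -2.3

The posterior mean is a precision-weighted average: μ_n = (τ₀μ₀ + τ_data·x̄)/(τ₀+τ_data), with τ₀=1/σ₀² and τ_data=n/σ².
Here τ₀ = 1/13.6 = 0.073529 and τ_data = 24/114.4 = 0.209790, so τ_n = 0.283319.
Rearranging for μ₀: μ₀ = (μ_n·τ_n − τ_data·x̄)/τ₀ = (-7.4833·0.283319 − 0.209790·-9.3) / 0.073529 = -0.169114/0.073529 ≈ -2.3.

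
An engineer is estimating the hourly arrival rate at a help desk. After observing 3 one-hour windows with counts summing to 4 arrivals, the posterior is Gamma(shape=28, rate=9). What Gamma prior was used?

Gamma(shape=24, rate=6)

A Gamma(α, β) prior (rate parametrization) on a Poisson rate with n observations summing to S gives posterior Gamma(α+S, β+n).
So α = 28 − 4 = 24 and β = 9 − 3 = 6.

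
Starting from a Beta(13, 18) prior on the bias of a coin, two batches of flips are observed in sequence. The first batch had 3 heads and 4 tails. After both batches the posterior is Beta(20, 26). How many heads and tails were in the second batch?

4 heads and 4 tails

Sequential conjugate updates are equivalent to a single update on the pooled data, so total successes = posterior α − prior α and total failures = posterior β − prior β.
Total across both batches: 20−13=7 heads, 26−18=8 tails.
Subtract the first batch: 7−3=4 heads and 8−4=4 tails.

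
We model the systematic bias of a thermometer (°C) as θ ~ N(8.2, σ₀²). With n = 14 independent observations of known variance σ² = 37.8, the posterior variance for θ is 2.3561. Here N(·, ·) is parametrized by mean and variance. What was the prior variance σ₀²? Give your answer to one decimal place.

Posterior precision equals prior precision plus data precision: 1/σ_n² = 1/σ₀² + n/σ².
So 1/σ₀² = 1/2.3561 − 14/37.8 = 0.424430 − 0.370370 = 0.054060.
Hence σ₀² = 1/0.054060 ≈ 18.5.

σ₀² = 18.5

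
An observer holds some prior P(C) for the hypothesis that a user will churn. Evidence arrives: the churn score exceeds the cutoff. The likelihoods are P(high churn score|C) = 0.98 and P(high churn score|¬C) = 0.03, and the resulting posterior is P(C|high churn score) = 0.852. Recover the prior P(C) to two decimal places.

Bayes' rule in odds form gives O(C|E) = O(C)·[P(E|C)/P(E|¬C)], hence O(C) = O(C|E)/LR.
Posterior odds = 0.852/(1−0.852) = 5.7568. LR = 0.98/0.03 = 32.6667.
Prior odds = 5.7568/32.6667 = 0.1762, so P(C) = 0.1762/(1+0.1762) ≈ 0.15.

P(C) = 0.15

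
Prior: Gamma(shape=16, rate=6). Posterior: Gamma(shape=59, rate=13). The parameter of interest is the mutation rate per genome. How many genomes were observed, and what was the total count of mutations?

A Gamma(α, β) prior (rate parametrization) on a Poisson rate with n observations summing to S gives posterior Gamma(α+S, β+n).
Matching: Σxᵢ = 59 − 16 = 43 and n = 13 − 6 = 7.

n = 7 genomes with total 43 mutations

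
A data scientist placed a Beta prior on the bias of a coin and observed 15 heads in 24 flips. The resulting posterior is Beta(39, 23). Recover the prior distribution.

Beta(24, 14)

Under Beta–binomial conjugacy the posterior parameters are (α+s, β+f).
Subtract the data counts: 39−15=24, 23−9=14.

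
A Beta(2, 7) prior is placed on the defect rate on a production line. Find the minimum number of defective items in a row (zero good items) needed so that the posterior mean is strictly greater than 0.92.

k = 79

After k defective items and 0 good items the posterior is Beta(2+k, 7), with mean (2+k)/(2+7+k).
Set (2+k)/(9+k) > 0.92 and solve: k > (0.92·9 − 2)/(1 − 0.92) = 78.500.
The smallest integer exceeding 78.500 is 79, and checking k=79: (81)/(88) = 0.9205 > 0.92.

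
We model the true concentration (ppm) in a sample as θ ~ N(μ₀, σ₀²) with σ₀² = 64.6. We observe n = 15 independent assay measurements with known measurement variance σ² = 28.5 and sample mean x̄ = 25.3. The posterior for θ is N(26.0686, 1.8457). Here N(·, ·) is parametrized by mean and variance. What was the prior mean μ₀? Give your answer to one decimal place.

μ₀ = 52.2

The posterior mean is a precision-weighted average: μ_n = (τ₀μ₀ + τ_data·x̄)/(τ₀+τ_data), with τ₀=1/σ₀² and τ_data=n/σ².
Here τ₀ = 1/64.6 = 0.015480 and τ_data = 15/28.5 = 0.526316, so τ_n = 0.541796.
Rearranging for μ₀: μ₀ = (μ_n·τ_n − τ_data·x̄)/τ₀ = (26.0686·0.541796 − 0.526316·25.3) / 0.015480 = 0.808068/0.015480 ≈ 52.2.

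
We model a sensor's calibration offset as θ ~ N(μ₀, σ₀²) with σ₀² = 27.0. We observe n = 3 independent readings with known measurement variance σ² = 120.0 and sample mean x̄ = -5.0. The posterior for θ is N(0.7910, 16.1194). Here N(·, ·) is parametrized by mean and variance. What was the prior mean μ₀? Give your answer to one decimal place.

The posterior mean is a precision-weighted average: μ_n = (τ₀μ₀ + τ_data·x̄)/(τ₀+τ_data), with τ₀=1/σ₀² and τ_data=n/σ².
Here τ₀ = 1/27.0 = 0.037037 and τ_data = 3/120.0 = 0.025000, so τ_n = 0.062037.
Rearranging for μ₀: μ₀ = (μ_n·τ_n − τ_data·x̄)/τ₀ = (0.7910·0.062037 − 0.025000·-5.0) / 0.037037 = 0.174071/0.037037 ≈ 4.7.

μ₀ = 4.7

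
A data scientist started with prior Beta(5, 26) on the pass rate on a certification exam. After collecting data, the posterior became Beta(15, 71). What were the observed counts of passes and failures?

10 passes and 45 failures

Under Beta–binomial conjugacy the posterior parameters are (a+s, b+f).
Match parameters: s=15−5=10, f=71−26=45.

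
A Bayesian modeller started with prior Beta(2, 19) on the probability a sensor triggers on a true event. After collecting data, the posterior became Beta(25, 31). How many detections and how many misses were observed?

Beta is conjugate to the binomial likelihood: posterior = Beta(a+s, b+f).
So s = 25 − 2 = 23 and f = 31 − 19 = 12.

23 detections and 12 misses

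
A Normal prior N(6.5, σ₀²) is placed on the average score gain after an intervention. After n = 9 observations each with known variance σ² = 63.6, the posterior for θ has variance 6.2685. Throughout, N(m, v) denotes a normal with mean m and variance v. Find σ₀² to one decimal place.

σ₀² = 55.5

Posterior precision equals prior precision plus data precision: 1/σ_n² = 1/σ₀² + n/σ².
So 1/σ₀² = 1/6.2685 − 9/63.6 = 0.159528 − 0.141509 = 0.018019.
Hence σ₀² = 1/0.018019 ≈ 55.5.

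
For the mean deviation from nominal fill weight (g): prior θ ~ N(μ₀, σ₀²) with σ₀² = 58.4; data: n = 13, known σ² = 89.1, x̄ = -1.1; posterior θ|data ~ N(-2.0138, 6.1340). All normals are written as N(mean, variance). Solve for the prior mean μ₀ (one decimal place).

With known observation variance, the Normal–Normal posterior has precision τ_n = τ₀ + n/σ² and mean μ_n = (τ₀μ₀ + (n/σ²)x̄)/τ_n.
Here τ₀ = 1/58.4 = 0.017123 and τ_data = 13/89.1 = 0.145903, so τ_n = 0.163026.
Rearranging for μ₀: μ₀ = (μ_n·τ_n − τ_data·x̄)/τ₀ = (-2.0138·0.163026 − 0.145903·-1.1) / 0.017123 = -0.167808/0.017123 ≈ -9.8.

μ₀ = -9.8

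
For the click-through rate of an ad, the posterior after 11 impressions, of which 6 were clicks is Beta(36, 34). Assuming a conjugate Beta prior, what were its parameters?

Beta is conjugate to the binomial likelihood: posterior = Beta(a+s, b+f).
Subtract the data counts: 36−6=30, 34−5=29.

Beta(30, 29)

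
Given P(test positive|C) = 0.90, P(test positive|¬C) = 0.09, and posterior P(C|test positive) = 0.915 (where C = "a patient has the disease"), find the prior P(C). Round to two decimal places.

P(C) = 0.52

In odds form, posterior odds = prior odds × likelihood ratio, so prior odds = posterior odds ÷ LR.
Posterior odds = 0.915/(1−0.915) = 10.7647. LR = 0.90/0.09 = 10.0000.
Prior odds = 10.7647/10.0000 = 1.0765, so P(C) = 1.0765/(1+1.0765) ≈ 0.52.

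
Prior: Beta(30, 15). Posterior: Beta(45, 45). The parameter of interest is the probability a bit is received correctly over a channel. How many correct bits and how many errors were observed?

Under Beta–binomial conjugacy the posterior parameters are (α+s, β+f).
So s = 45 − 30 = 15 and f = 45 − 15 = 30.

15 correct bits and 30 errors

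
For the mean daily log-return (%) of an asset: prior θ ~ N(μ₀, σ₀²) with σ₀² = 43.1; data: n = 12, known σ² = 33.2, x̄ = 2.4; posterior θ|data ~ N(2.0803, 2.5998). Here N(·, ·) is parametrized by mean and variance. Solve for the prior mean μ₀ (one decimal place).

μ₀ = -2.9

With known observation variance, the Normal–Normal posterior has precision τ_n = τ₀ + n/σ² and mean μ_n = (τ₀μ₀ + (n/σ²)x̄)/τ_n.
Here τ₀ = 1/43.1 = 0.023202 and τ_data = 12/33.2 = 0.361446, so τ_n = 0.384648.
Rearranging for μ₀: μ₀ = (μ_n·τ_n − τ_data·x̄)/τ₀ = (2.0803·0.384648 − 0.361446·2.4) / 0.023202 = -0.067287/0.023202 ≈ -2.9.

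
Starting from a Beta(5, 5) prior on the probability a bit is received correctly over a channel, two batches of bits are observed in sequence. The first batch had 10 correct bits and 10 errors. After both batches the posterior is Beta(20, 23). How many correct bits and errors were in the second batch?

5 correct bits and 8 errors

Sequential conjugate updates are equivalent to a single update on the pooled data, so total successes = posterior α − prior α and total failures = posterior β − prior β.
Total across both batches: 20−5=15 correct bits, 23−5=18 errors.
Subtract the first batch: 15−10=5 correct bits and 18−10=8 errors.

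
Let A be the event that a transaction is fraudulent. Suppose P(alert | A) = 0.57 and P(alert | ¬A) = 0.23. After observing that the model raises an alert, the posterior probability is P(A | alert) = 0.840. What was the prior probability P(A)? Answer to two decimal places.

P(A) = 0.68

Bayes' rule in odds form gives O(A|E) = O(A)·[P(E|A)/P(E|¬A)], hence O(A) = O(A|E)/LR.
Posterior odds = 0.840/(1−0.840) = 5.2500. LR = 0.57/0.23 = 2.4783.
Prior odds = 5.2500/2.4783 = 2.1184, so P(A) = 2.1184/(1+2.1184) ≈ 0.68.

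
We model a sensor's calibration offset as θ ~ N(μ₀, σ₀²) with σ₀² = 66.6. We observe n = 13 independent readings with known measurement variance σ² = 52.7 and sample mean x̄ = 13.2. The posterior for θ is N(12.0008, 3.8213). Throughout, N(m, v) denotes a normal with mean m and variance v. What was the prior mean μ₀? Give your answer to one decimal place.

With known observation variance, the Normal–Normal posterior has precision τ_n = τ₀ + n/σ² and mean μ_n = (τ₀μ₀ + (n/σ²)x̄)/τ_n.
Here τ₀ = 1/66.6 = 0.015015 and τ_data = 13/52.7 = 0.246679, so τ_n = 0.261694.
Rearranging for μ₀: μ₀ = (μ_n·τ_n − τ_data·x̄)/τ₀ = (12.0008·0.261694 − 0.246679·13.2) / 0.015015 = -0.115625/0.015015 ≈ -7.7.

μ₀ = -7.7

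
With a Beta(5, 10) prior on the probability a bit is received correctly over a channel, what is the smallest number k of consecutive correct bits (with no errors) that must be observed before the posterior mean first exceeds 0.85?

k = 52

After k correct bits and 0 errors the posterior is Beta(5+k, 10), with mean (5+k)/(5+10+k).
Set (5+k)/(15+k) > 0.85 and solve: k > (0.85·15 − 5)/(1 − 0.85) = 51.667.
The smallest integer exceeding 51.667 is 52.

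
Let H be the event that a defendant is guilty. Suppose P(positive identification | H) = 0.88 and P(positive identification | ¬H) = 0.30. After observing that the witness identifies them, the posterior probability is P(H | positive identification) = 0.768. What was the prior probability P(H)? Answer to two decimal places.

P(H) = 0.53

In odds form, posterior odds = prior odds × likelihood ratio, so prior odds = posterior odds ÷ LR.
Posterior odds = 0.768/(1−0.768) = 3.3103. LR = 0.88/0.30 = 2.9333.
Prior odds = 3.3103/2.9333 = 1.1285, so P(H) = 1.1285/(1+1.1285) ≈ 0.53.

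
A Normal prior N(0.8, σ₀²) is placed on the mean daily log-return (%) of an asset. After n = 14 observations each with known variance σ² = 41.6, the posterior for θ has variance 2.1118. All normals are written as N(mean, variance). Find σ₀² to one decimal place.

σ₀² = 7.3

For the Normal–Normal model with known σ², precisions add: τ_n = τ₀ + n/σ².
So 1/σ₀² = 1/2.1118 − 14/41.6 = 0.473530 − 0.336538 = 0.136992.
Hence σ₀² = 1/0.136992 ≈ 7.3.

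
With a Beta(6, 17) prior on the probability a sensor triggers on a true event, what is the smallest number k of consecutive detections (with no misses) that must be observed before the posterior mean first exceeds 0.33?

After k detections and 0 misses the posterior is Beta(6+k, 17), with mean (6+k)/(6+17+k).
Set (6+k)/(23+k) > 0.33 and solve: k > (0.33·23 − 6)/(1 − 0.33) = 2.373.
The smallest integer exceeding 2.373 is 3, and checking k=3: (9)/(26) = 0.3462 > 0.33.

k = 3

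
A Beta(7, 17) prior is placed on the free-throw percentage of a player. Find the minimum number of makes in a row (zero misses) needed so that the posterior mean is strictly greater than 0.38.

After k makes and 0 misses the posterior is Beta(7+k, 17), with mean (7+k)/(7+17+k).
Set (7+k)/(24+k) > 0.38 and solve: k > (0.38·24 − 7)/(1 − 0.38) = 3.419.
The smallest integer exceeding 3.419 is 4, and checking k=4: (11)/(28) = 0.3929 > 0.38.

k = 4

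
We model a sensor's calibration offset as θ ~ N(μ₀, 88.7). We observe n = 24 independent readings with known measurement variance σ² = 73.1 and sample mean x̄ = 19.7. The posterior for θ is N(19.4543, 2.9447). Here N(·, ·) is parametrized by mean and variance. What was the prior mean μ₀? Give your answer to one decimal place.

μ₀ = 12.3

The posterior mean is a precision-weighted average: μ_n = (τ₀μ₀ + τ_data·x̄)/(τ₀+τ_data), with τ₀=1/σ₀² and τ_data=n/σ².
Here τ₀ = 1/88.7 = 0.011274 and τ_data = 24/73.1 = 0.328317, so τ_n = 0.339591.
Rearranging for μ₀: μ₀ = (μ_n·τ_n − τ_data·x̄)/τ₀ = (19.4543·0.339591 − 0.328317·19.7) / 0.011274 = 0.138660/0.011274 ≈ 12.3.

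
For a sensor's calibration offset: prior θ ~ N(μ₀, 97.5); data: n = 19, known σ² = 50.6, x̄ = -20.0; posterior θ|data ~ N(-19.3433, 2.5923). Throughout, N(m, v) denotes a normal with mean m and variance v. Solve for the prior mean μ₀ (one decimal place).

μ₀ = 4.7

The posterior mean is a precision-weighted average: μ_n = (τ₀μ₀ + τ_data·x̄)/(τ₀+τ_data), with τ₀=1/σ₀² and τ_data=n/σ².
Here τ₀ = 1/97.5 = 0.010256 and τ_data = 19/50.6 = 0.375494, so τ_n = 0.385750.
Rearranging for μ₀: μ₀ = (μ_n·τ_n − τ_data·x̄)/τ₀ = (-19.3433·0.385750 − 0.375494·-20.0) / 0.010256 = 0.048202/0.010256 ≈ 4.7.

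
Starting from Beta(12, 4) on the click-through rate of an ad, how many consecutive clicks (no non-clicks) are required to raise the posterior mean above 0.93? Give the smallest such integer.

After k clicks and 0 non-clicks the posterior is Beta(12+k, 4), with mean (12+k)/(12+4+k).
Set (12+k)/(16+k) > 0.93 and solve: k > (0.93·16 − 12)/(1 − 0.93) = 41.143.
The smallest integer exceeding 41.143 is 42.

k = 42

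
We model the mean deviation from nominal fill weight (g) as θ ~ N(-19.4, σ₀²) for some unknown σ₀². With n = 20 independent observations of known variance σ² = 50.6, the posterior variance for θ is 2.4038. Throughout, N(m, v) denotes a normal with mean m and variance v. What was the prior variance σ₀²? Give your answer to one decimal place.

σ₀² = 48.2

Posterior precision equals prior precision plus data precision: 1/σ_n² = 1/σ₀² + n/σ².
So 1/σ₀² = 1/2.4038 − 20/50.6 = 0.416008 − 0.395257 = 0.020751.
Hence σ₀² = 1/0.020751 ≈ 48.2.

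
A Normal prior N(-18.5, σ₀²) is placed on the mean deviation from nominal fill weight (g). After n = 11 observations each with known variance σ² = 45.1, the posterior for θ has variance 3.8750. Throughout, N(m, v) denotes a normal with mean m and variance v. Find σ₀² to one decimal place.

Posterior precision equals prior precision plus data precision: 1/σ_n² = 1/σ₀² + n/σ².
So 1/σ₀² = 1/3.8750 − 11/45.1 = 0.258065 − 0.243902 = 0.014163.
Hence σ₀² = 1/0.014163 ≈ 70.6.

σ₀² = 70.6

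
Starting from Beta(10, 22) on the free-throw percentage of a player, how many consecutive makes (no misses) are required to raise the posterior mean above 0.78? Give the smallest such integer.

After k makes and 0 misses the posterior is Beta(10+k, 22), with mean (10+k)/(10+22+k).
Set (10+k)/(32+k) > 0.78 and solve: k > (0.78·32 − 10)/(1 − 0.78) = 68.000.
The smallest integer exceeding 68.000 is 69.

k = 69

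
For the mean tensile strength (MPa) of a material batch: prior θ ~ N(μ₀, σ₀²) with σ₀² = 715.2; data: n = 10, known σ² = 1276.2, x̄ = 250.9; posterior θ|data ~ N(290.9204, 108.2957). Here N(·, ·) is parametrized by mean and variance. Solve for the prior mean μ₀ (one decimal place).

μ₀ = 515.2

With known observation variance, the Normal–Normal posterior has precision τ_n = τ₀ + n/σ² and mean μ_n = (τ₀μ₀ + (n/σ²)x̄)/τ_n.
Here τ₀ = 1/715.2 = 0.001398 and τ_data = 10/1276.2 = 0.007836, so τ_n = 0.009234.
Rearranging for μ₀: μ₀ = (μ_n·τ_n − τ_data·x̄)/τ₀ = (290.9204·0.009234 − 0.007836·250.9) / 0.001398 = 0.720307/0.001398 ≈ 515.2.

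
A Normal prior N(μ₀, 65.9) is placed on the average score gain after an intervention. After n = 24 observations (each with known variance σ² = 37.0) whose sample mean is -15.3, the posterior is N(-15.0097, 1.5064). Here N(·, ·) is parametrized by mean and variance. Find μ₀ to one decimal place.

The posterior mean is a precision-weighted average: μ_n = (τ₀μ₀ + τ_data·x̄)/(τ₀+τ_data), with τ₀=1/σ₀² and τ_data=n/σ².
Here τ₀ = 1/65.9 = 0.015175 and τ_data = 24/37.0 = 0.648649, so τ_n = 0.663824.
Rearranging for μ₀: μ₀ = (μ_n·τ_n − τ_data·x̄)/τ₀ = (-15.0097·0.663824 − 0.648649·-15.3) / 0.015175 = -0.039469/0.015175 ≈ -2.6.

μ₀ = -2.6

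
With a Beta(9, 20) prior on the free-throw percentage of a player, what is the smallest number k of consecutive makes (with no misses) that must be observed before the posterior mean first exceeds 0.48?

k = 10

After k makes and 0 misses the posterior is Beta(9+k, 20), with mean (9+k)/(9+20+k).
Set (9+k)/(29+k) > 0.48 and solve: k > (0.48·29 − 9)/(1 − 0.48) = 9.462.
The smallest integer exceeding 9.462 is 10.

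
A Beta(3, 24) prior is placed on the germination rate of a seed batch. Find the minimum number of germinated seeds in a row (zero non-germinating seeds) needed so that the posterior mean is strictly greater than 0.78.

After k germinated seeds and 0 non-germinating seeds the posterior is Beta(3+k, 24), with mean (3+k)/(3+24+k).
Set (3+k)/(27+k) > 0.78 and solve: k > (0.78·27 − 3)/(1 − 0.78) = 82.091.
The smallest integer exceeding 82.091 is 83.

k = 83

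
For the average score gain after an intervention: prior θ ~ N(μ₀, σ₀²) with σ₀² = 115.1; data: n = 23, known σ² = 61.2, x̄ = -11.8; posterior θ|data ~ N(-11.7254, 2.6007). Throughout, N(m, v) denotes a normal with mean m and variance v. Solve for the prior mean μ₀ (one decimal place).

μ₀ = -8.5

The posterior mean is a precision-weighted average: μ_n = (τ₀μ₀ + τ_data·x̄)/(τ₀+τ_data), with τ₀=1/σ₀² and τ_data=n/σ².
Here τ₀ = 1/115.1 = 0.008688 and τ_data = 23/61.2 = 0.375817, so τ_n = 0.384505.
Rearranging for μ₀: μ₀ = (μ_n·τ_n − τ_data·x̄)/τ₀ = (-11.7254·0.384505 − 0.375817·-11.8) / 0.008688 = -0.073834/0.008688 ≈ -8.5.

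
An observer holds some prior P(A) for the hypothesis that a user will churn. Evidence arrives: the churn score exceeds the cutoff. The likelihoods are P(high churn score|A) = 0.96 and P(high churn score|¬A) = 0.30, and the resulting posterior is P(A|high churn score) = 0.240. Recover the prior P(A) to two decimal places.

P(A) = 0.09

In odds form, posterior odds = prior odds × likelihood ratio, so prior odds = posterior odds ÷ LR.
Posterior odds = 0.240/(1−0.240) = 0.3158. LR = 0.96/0.30 = 3.2000.
Prior odds = 0.3158/3.2000 = 0.0987, so P(A) = 0.0987/(1+0.0987) ≈ 0.09.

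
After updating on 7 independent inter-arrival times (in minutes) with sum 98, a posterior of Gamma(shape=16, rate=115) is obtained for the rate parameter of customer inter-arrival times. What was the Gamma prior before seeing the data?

Gamma–exponential conjugacy: posterior shape = α + n, posterior rate = β + Σtᵢ.
So α = 16 − 7 = 9 and β = 115 − 98 = 17.

Gamma(shape=9, rate=17)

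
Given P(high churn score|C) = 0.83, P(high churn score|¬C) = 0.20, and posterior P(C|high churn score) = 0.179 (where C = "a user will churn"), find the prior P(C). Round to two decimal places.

In odds form, posterior odds = prior odds × likelihood ratio, so prior odds = posterior odds ÷ LR.
Posterior odds = 0.179/(1−0.179) = 0.2180. LR = 0.83/0.20 = 4.1500.
Prior odds = 0.2180/4.1500 = 0.0525, so P(C) = 0.0525/(1+0.0525) ≈ 0.05.

P(C) = 0.05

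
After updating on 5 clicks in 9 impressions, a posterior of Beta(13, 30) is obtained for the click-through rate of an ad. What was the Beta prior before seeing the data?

Beta(8, 26)

Under Beta–binomial conjugacy the posterior parameters are (α+s, β+f).
Subtract the data counts: 13−5=8, 30−4=26.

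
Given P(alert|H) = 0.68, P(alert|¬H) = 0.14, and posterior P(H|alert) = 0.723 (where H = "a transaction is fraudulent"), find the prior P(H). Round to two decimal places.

In odds form, posterior odds = prior odds × likelihood ratio, so prior odds = posterior odds ÷ LR.
Posterior odds = 0.723/(1−0.723) = 2.6101. LR = 0.68/0.14 = 4.8571.
Prior odds = 2.6101/4.8571 = 0.5374, so P(H) = 0.5374/(1+0.5374) ≈ 0.35.

P(H) = 0.35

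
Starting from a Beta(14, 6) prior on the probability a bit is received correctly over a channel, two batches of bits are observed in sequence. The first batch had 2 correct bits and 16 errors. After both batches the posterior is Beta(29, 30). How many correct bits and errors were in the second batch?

13 correct bits and 8 errors

Because Beta–binomial updating is additive in the counts, the combined data contributed (α_post−α_prior, β_post−β_prior) successes and failures.
Total across both batches: 29−14=15 correct bits, 30−6=24 errors.
Subtract the first batch: 15−2=13 correct bits and 24−16=8 errors.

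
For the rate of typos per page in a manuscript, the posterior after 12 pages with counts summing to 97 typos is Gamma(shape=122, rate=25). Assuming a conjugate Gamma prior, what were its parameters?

Gamma(shape=25, rate=13)

A Gamma(α, β) prior (rate parametrization) on a Poisson rate with n observations summing to S gives posterior Gamma(α+S, β+n).
So α = 122 − 97 = 25 and β = 25 − 12 = 13.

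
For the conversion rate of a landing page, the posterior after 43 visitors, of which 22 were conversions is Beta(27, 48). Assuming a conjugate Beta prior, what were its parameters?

A Beta(α, β) prior with s successes and f failures in binomial data gives a Beta(α+s, β+f) posterior.
Subtract the data counts: 27−22=5, 48−21=27.

Beta(5, 27)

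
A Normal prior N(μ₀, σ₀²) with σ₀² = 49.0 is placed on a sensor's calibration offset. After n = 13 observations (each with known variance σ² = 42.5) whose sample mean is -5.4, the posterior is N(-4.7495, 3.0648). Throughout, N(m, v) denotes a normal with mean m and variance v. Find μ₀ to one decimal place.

The posterior mean is a precision-weighted average: μ_n = (τ₀μ₀ + τ_data·x̄)/(τ₀+τ_data), with τ₀=1/σ₀² and τ_data=n/σ².
Here τ₀ = 1/49.0 = 0.020408 and τ_data = 13/42.5 = 0.305882, so τ_n = 0.326290.
Rearranging for μ₀: μ₀ = (μ_n·τ_n − τ_data·x̄)/τ₀ = (-4.7495·0.326290 − 0.305882·-5.4) / 0.020408 = 0.102048/0.020408 ≈ 5.0.

μ₀ = 5.0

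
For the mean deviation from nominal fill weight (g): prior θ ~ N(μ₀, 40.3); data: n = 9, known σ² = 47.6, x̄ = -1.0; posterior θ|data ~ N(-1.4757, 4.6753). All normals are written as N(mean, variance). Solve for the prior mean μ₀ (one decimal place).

μ₀ = -5.1

The posterior mean is a precision-weighted average: μ_n = (τ₀μ₀ + τ_data·x̄)/(τ₀+τ_data), with τ₀=1/σ₀² and τ_data=n/σ².
Here τ₀ = 1/40.3 = 0.024814 and τ_data = 9/47.6 = 0.189076, so τ_n = 0.213890.
Rearranging for μ₀: μ₀ = (μ_n·τ_n − τ_data·x̄)/τ₀ = (-1.4757·0.213890 − 0.189076·-1.0) / 0.024814 = -0.126561/0.024814 ≈ -5.1.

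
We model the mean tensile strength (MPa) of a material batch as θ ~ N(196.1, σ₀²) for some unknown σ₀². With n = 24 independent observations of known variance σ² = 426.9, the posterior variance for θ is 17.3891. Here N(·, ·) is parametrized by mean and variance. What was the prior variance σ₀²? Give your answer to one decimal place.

σ₀² = 776.4

Posterior precision equals prior precision plus data precision: 1/σ_n² = 1/σ₀² + n/σ².
So 1/σ₀² = 1/17.3891 − 24/426.9 = 0.057507 − 0.056219 = 0.001288.
Hence σ₀² = 1/0.001288 ≈ 776.4.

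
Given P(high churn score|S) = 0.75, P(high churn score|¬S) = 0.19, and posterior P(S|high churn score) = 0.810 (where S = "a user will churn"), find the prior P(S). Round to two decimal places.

In odds form, posterior odds = prior odds × likelihood ratio, so prior odds = posterior odds ÷ LR.
Posterior odds = 0.810/(1−0.810) = 4.2632. LR = 0.75/0.19 = 3.9474.
Prior odds = 4.2632/3.9474 = 1.0800, so P(S) = 1.0800/(1+1.0800) ≈ 0.52.

P(S) = 0.52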